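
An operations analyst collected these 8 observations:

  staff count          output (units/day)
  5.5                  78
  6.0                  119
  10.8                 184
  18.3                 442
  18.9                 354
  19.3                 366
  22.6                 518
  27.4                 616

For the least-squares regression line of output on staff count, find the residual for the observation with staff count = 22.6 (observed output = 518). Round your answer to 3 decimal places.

27.210

n = 8, Σx = 128.8, Σy = 2677, Σxy = 53558.4, Σx² = 2509
Sxx = Σx² − (Σx)²/n = 2509 − 2073.68 = 435.32
Sxy = Σxy − (Σx)(Σy)/n = 53558.4 − 43099.7 = 10458.7
b = Sxy/Sxx = 10458.7/435.32 = 24.025315
a = ȳ − b·x̄ = 334.625 − 24.025315·16.1 = -52.182567
ŷ(22.6) = -52.182567 + 24.025315·22.6 = 490.789546
residual = y − ŷ = 518 − 490.789546 = 27.210454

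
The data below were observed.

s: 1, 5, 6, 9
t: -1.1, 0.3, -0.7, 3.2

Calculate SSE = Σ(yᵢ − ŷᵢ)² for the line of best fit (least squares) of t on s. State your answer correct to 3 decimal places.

n = 4, Σx = 21, Σy = 1.7, Σxy = 25, Σx² = 143, Σy² = 12.03
Sxx = Σx² − (Σx)²/n = 143 − 110.25 = 32.75
Sxy = Σxy − (Σx)(Σy)/n = 25 − 8.925 = 16.075
Syy = Σy² − (Σy)²/n = 12.03 − 0.7225 = 11.3075
b = Sxy/Sxx = 16.075/32.75 = 0.490840
SSE = Syy − b·Sxy = 11.3075 − 0.490840·16.075 = 3.417252

3.417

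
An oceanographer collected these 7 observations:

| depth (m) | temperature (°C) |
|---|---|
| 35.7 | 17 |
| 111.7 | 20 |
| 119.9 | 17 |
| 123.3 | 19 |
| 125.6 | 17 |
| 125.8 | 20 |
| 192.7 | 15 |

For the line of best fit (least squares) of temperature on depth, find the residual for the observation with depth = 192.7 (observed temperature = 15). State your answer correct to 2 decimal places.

n = 7, Σx = 834.7, Σy = 125, Σxy = 14763.6, Σx² = 112064.57
Sxx = Σx² − (Σx)²/n = 112064.57 − 99532.012857 = 12532.557143
Sxy = Σxy − (Σx)(Σy)/n = 14763.6 − 14905.357143 = -141.757143
b = Sxy/Sxx = -141.757143/12532.557143 = -0.011311
a = ȳ − b·x̄ = 17.857143 − (-0.011311)·119.242857 = 19.205912
ŷ(192.7) = 19.205912 + (-0.011311)·192.7 = 17.026261
residual = y − ŷ = 15 − 17.026261 = -2.026261

-2.03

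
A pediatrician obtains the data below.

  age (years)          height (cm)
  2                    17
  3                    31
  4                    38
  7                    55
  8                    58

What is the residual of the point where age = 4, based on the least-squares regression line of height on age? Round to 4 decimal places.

n = 5, Σx = 24, Σy = 199, Σxy = 1128, Σx² = 142
Sxx = Σx² − (Σx)²/n = 142 − 115.2 = 26.8
Sxy = Σxy − (Σx)(Σy)/n = 1128 − 955.2 = 172.8
b = Sxy/Sxx = 172.8/26.8 = 6.447761
a = ȳ − b·x̄ = 39.8 − 6.447761·4.8 = 8.850746
ŷ(4) = 8.850746 + 6.447761·4 = 34.641791
residual = y − ŷ = 38 − 34.641791 = 3.358209

3.3582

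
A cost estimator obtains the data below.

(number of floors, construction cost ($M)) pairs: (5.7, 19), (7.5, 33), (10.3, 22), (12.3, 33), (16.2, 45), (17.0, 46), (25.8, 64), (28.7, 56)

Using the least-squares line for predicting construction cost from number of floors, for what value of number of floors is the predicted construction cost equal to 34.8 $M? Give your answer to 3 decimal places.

12.635

n = 8, Σx = 123.5, Σy = 318, Σxy = 5757.7, Σx² = 2386.89
Sxx = Σx² − (Σx)²/n = 2386.89 − 1906.53125 = 480.35875
Sxy = Σxy − (Σx)(Σy)/n = 5757.7 − 4909.125 = 848.575
b = Sxy/Sxx = 848.575/480.35875 = 1.766544
a = ȳ − b·x̄ = 39.75 − 1.766544·15.4375 = 12.478973
Set a + b·x = 34.8: x = (34.8 − 12.478973) / 1.766544 = 12.635419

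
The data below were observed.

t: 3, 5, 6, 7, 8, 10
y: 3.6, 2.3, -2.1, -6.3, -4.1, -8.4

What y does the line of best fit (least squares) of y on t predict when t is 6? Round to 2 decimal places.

n = 6, Σx = 39, Σy = -15, Σxy = -151.2, Σx² = 283
Sxx = Σx² − (Σx)²/n = 283 − 253.5 = 29.5
Sxy = Σxy − (Σx)(Σy)/n = -151.2 − (-97.5) = -53.7
b = Sxy/Sxx = -53.7/29.5 = -1.820339
a = ȳ − b·x̄ = -2.5 − (-1.820339)·6.5 = 9.332203
ŷ(6) = a + b·6 = 9.332203 + (-1.820339)·6 = -1.589831

-1.59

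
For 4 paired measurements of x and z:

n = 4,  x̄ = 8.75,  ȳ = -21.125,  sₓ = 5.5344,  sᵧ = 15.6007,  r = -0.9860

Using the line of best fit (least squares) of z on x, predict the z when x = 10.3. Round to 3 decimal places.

-25.433

b = r · sᵧ/sₓ = -0.986 · 15.6007/5.5344 = -2.779396
a = ȳ − b·x̄ = -21.125 − (-2.779396)·8.75 = 3.194717
ŷ(10.3) = a + b·10.3 = 3.194717 + (-2.779396)·10.3 = -25.433064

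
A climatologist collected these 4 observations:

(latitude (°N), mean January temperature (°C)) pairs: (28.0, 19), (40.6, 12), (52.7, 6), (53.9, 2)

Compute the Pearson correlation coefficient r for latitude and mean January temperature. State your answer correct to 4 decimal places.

n = 4, Σx = 175.2, Σy = 39, Σxy = 1443.2, Σx² = 8114.86, Σy² = 545
Sxx = Σx² − (Σx)²/n = 8114.86 − 7673.76 = 441.1
Sxy = Σxy − (Σx)(Σy)/n = 1443.2 − 1708.2 = -265
Syy = Σy² − (Σy)²/n = 545 − 380.25 = 164.75
r = Sxy/√(Sxx·Syy) = -265/√(72671.225) = -265/269.576010 = -0.983025

-0.9830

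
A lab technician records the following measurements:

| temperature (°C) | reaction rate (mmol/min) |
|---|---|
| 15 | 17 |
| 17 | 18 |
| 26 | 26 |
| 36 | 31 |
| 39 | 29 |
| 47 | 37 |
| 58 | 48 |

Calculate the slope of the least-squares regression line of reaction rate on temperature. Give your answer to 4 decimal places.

0.6741

n = 7, Σx = 238, Σy = 206, Σxy = 8007, Σx² = 9580
Sxx = Σx² − (Σx)²/n = 9580 − 8092 = 1488
Sxy = Σxy − (Σx)(Σy)/n = 8007 − 7004 = 1003
b = Sxy/Sxx = 1003/1488 = 0.674059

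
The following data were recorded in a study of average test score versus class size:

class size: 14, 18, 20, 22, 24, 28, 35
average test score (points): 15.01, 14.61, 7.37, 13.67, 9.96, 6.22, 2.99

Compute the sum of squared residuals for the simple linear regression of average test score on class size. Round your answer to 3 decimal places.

n = 7, Σx = 161, Σy = 69.83, Σxy = 1439.11, Σx² = 3989, Σy² = 826.7681
Sxx = Σx² − (Σx)²/n = 3989 − 3703 = 286
Sxy = Σxy − (Σx)(Σy)/n = 1439.11 − 1606.09 = -166.98
Syy = Σy² − (Σy)²/n = 826.7681 − 696.604129 = 130.163971
b = Sxy/Sxx = -166.98/286 = -0.583846
SSE = Syy − b·Sxy = 130.163971 − (-0.583846)·(-166.98) = 32.673341

32.673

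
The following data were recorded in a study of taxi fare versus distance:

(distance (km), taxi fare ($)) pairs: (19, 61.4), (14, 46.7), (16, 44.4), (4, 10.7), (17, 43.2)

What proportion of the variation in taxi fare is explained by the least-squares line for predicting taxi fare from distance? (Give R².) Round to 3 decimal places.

0.917

n = 5, Σx = 70, Σy = 206.4, Σxy = 3308, Σx² = 1118, Σy² = 9902.94
Sxx = Σx² − (Σx)²/n = 1118 − 980 = 138
Sxy = Σxy − (Σx)(Σy)/n = 3308 − 2889.6 = 418.4
Syy = Σy² − (Σy)²/n = 9902.94 − 8520.192 = 1382.748
R² = Sxy²/(Sxx·Syy) = (418.4)²/(138·1382.748) = 0.917405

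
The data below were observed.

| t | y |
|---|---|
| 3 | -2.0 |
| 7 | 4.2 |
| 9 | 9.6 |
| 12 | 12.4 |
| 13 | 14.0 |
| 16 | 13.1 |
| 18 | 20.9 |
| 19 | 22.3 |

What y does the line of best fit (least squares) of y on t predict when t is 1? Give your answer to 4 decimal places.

-3.7965

n = 8, Σx = 97, Σy = 94.5, Σxy = 1450.1, Σx² = 1393
Sxx = Σx² − (Σx)²/n = 1393 − 1176.125 = 216.875
Sxy = Σxy − (Σx)(Σy)/n = 1450.1 − 1145.8125 = 304.2875
b = Sxy/Sxx = 304.2875/216.875 = 1.403055
a = ȳ − b·x̄ = 11.8125 − 1.403055·12.125 = -5.199539
ŷ(1) = a + b·1 = -5.199539 + 1.403055·1 = -3.796484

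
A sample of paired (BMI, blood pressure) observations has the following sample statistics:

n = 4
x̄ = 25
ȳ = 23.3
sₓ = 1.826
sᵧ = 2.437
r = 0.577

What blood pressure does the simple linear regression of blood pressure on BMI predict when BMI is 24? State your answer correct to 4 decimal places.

22.5299

b = r · sᵧ/sₓ = 0.577 · 2.437/1.826 = 0.770071
a = ȳ − b·x̄ = 23.3 − 0.770071·25 = 4.048234
ŷ(24) = a + b·24 = 4.048234 + 0.770071·24 = 22.529929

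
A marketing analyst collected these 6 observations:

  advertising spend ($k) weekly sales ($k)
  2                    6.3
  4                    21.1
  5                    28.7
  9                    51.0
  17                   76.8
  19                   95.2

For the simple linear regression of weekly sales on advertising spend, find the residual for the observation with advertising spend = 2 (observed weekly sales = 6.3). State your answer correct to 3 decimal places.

n = 6, Σx = 56, Σy = 279.1, Σxy = 3813.9, Σx² = 776
Sxx = Σx² − (Σx)²/n = 776 − 522.666667 = 253.333333
Sxy = Σxy − (Σx)(Σy)/n = 3813.9 − 2604.933333 = 1208.966667
b = Sxy/Sxx = 1208.966667/253.333333 = 4.772237
a = ȳ − b·x̄ = 46.516667 − 4.772237·9.333333 = 1.975789
ŷ(2) = 1.975789 + 4.772237·2 = 11.520263
residual = y − ŷ = 6.3 − 11.520263 = -5.220263

-5.220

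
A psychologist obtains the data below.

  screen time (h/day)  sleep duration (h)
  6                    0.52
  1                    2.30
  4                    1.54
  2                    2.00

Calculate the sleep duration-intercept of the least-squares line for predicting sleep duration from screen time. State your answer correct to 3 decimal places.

n = 4, Σx = 13, Σy = 6.36, Σxy = 15.58, Σx² = 57
Sxx = Σx² − (Σx)²/n = 57 − 42.25 = 14.75
Sxy = Σxy − (Σx)(Σy)/n = 15.58 − 20.67 = -5.09
b = Sxy/Sxx = -5.09/14.75 = -0.345085
a = ȳ − b·x̄ = 1.59 − (-0.345085)·3.25 = 2.711525

2.712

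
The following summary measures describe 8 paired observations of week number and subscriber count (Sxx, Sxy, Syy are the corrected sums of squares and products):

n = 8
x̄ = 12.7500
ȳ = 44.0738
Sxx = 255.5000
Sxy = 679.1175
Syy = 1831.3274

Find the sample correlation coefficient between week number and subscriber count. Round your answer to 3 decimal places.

r = Sxy/√(Sxx·Syy) = 679.1175/√(467904.1507) = 679.1175/684.035197 = 0.992811

0.993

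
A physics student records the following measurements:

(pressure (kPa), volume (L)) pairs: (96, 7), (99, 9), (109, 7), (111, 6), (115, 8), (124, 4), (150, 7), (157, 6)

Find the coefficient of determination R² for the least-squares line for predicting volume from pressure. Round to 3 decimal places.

n = 8, Σx = 961, Σy = 54, Σxy = 6400, Σx² = 118969, Σy² = 380
Sxx = Σx² − (Σx)²/n = 118969 − 115440.125 = 3528.875
Sxy = Σxy − (Σx)(Σy)/n = 6400 − 6486.75 = -86.75
Syy = Σy² − (Σy)²/n = 380 − 364.5 = 15.5
R² = Sxy²/(Sxx·Syy) = (-86.75)²/(3528.875·15.5) = 0.137585

0.138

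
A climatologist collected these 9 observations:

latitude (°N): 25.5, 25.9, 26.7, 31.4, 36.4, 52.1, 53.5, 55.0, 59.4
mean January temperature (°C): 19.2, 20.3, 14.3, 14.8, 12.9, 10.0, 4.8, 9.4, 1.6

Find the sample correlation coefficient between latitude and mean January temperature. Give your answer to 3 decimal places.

n = 9, Σx = 365.9, Σy = 107.3, Σxy = 3721.3, Σx² = 16474.89, Σy² = 1584.63
Sxx = Σx² − (Σx)²/n = 16474.89 − 14875.867778 = 1599.022222
Sxy = Σxy − (Σx)(Σy)/n = 3721.3 − 4362.341111 = -641.041111
Syy = Σy² − (Σy)²/n = 1584.63 − 1279.254444 = 305.375556
r = Sxy/√(Sxx·Syy) = -641.041111/√(488302.299457) = -641.041111/698.786305 = -0.917364

-0.917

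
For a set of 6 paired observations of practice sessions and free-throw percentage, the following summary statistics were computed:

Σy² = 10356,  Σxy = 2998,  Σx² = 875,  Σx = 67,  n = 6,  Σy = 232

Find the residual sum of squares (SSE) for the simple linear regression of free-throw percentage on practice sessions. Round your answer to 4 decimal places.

77.1564

Sxx = Σx² − (Σx)²/n = 875 − 748.166667 = 126.833333
Sxy = Σxy − (Σx)(Σy)/n = 2998 − 2590.666667 = 407.333333
Syy = Σy² − (Σy)²/n = 10356 − 8970.666667 = 1385.333333
b = Sxy/Sxx = 407.333333/126.833333 = 3.211564
SSE = Syy − b·Sxy = 1385.333333 − 3.211564·407.333333 = 77.156373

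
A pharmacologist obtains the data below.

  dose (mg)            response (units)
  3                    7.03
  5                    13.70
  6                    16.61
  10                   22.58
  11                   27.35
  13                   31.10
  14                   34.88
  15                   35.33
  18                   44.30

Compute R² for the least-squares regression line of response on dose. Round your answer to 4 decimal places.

0.9903

n = 9, Σx = 95, Σy = 232.88, Σxy = 2935.87, Σx² = 1205, Σy² = 7165.4052
Sxx = Σx² − (Σx)²/n = 1205 − 1002.777778 = 202.222222
Sxy = Σxy − (Σx)(Σy)/n = 2935.87 − 2458.177778 = 477.692222
Syy = Σy² − (Σy)²/n = 7165.4052 − 6025.899378 = 1139.505822
R² = Sxy²/(Sxx·Syy) = (477.692222)²/(202.222222·1139.505822) = 0.990264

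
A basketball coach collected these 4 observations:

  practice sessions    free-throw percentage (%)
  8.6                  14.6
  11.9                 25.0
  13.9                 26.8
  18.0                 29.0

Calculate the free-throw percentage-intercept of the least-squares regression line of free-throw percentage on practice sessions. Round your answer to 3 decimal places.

4.672

n = 4, Σx = 52.4, Σy = 95.4, Σxy = 1317.58, Σx² = 732.78
Sxx = Σx² − (Σx)²/n = 732.78 − 686.44 = 46.34
Sxy = Σxy − (Σx)(Σy)/n = 1317.58 − 1249.74 = 67.84
b = Sxy/Sxx = 67.84/46.34 = 1.463962
a = ȳ − b·x̄ = 23.85 − 1.463962·13.1 = 4.672098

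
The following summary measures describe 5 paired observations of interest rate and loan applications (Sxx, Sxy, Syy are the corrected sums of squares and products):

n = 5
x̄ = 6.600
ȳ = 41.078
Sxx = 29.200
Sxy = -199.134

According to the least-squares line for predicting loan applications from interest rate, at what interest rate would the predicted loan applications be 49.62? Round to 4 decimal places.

5.3474

b = Sxy/Sxx = -199.134/29.2 = -6.819658
a = ȳ − b·x̄ = 41.078 − (-6.819658)·6.6 = 86.087740
Set a + b·x = 49.62: x = (49.62 − 86.087740) / (-6.819658) = 5.347444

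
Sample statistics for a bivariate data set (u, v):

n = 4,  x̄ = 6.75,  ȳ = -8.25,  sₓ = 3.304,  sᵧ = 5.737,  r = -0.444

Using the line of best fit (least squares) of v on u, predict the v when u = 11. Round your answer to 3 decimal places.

b = r · sᵧ/sₓ = -0.444 · 5.737/3.304 = -0.770953
a = ȳ − b·x̄ = -8.25 − (-0.770953)·6.75 = -3.046069
ŷ(11) = a + b·11 = -3.046069 + (-0.770953)·11 = -11.526549

-11.527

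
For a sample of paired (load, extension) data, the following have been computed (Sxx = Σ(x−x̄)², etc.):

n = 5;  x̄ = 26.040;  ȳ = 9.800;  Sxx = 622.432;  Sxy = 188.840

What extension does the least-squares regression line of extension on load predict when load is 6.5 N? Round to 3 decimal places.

3.872

b = Sxy/Sxx = 188.84/622.432 = 0.303391
a = ȳ − b·x̄ = 9.8 − 0.303391·26.04 = 1.899710
ŷ(6.5) = a + b·6.5 = 1.899710 + 0.303391·6.5 = 3.871748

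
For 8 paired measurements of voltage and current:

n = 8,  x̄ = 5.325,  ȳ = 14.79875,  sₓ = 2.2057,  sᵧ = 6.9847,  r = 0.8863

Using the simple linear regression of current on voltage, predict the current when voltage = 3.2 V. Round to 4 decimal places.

b = r · sᵧ/sₓ = 0.8863 · 6.9847/2.2057 = 2.806610
a = ȳ − b·x̄ = 14.79875 − 2.806610·5.325 = -0.146448
ŷ(3.2) = a + b·3.2 = -0.146448 + 2.806610·3.2 = 8.834704

8.8347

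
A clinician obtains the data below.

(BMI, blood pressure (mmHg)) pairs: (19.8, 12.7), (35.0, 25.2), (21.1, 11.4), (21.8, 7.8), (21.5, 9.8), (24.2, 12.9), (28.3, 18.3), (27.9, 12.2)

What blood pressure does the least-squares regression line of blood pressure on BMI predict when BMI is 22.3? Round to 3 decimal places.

n = 8, Σx = 199.6, Σy = 110.3, Σxy = 2925.19, Σx² = 5164.68
Sxx = Σx² − (Σx)²/n = 5164.68 − 4980.02 = 184.66
Sxy = Σxy − (Σx)(Σy)/n = 2925.19 − 2751.985 = 173.205
b = Sxy/Sxx = 173.205/184.66 = 0.937967
a = ȳ − b·x̄ = 13.7875 − 0.937967·24.95 = -9.614779
ŷ(22.3) = a + b·22.3 = -9.614779 + 0.937967·22.3 = 11.301887

11.302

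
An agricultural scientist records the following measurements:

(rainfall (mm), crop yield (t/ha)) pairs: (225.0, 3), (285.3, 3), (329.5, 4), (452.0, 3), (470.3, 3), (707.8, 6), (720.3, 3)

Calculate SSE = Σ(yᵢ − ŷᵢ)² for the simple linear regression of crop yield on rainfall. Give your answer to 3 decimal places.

n = 7, Σx = 3190.2, Σy = 25, Σxy = 12023.5, Σx² = 1685890.36, Σy² = 97
Sxx = Σx² − (Σx)²/n = 1685890.36 − 1453910.862857 = 231979.497143
Sxy = Σxy − (Σx)(Σy)/n = 12023.5 − 11393.571429 = 629.928571
Syy = Σy² − (Σy)²/n = 97 − 89.285714 = 7.714286
b = Sxy/Sxx = 629.928571/231979.497143 = 0.002715
SSE = Syy − b·Sxy = 7.714286 − 0.002715·629.928571 = 6.003747

6.004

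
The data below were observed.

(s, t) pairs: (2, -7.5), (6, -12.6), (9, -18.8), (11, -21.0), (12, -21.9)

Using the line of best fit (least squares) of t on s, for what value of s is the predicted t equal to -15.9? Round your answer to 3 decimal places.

7.694

n = 5, Σx = 40, Σy = -81.8, Σxy = -753.6, Σx² = 386
Sxx = Σx² − (Σx)²/n = 386 − 320 = 66
Sxy = Σxy − (Σx)(Σy)/n = -753.6 − (-654.4) = -99.2
b = Sxy/Sxx = -99.2/66 = -1.503030
a = ȳ − b·x̄ = -16.36 − (-1.503030)·8 = -4.335758
Set a + b·x = -15.9: x = (-15.9 − (-4.335758)) / (-1.503030) = 7.693952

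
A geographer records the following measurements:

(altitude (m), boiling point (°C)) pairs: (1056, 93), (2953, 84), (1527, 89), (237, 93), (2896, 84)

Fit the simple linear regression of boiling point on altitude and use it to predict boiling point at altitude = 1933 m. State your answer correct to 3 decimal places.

87.864

n = 5, Σx = 8669, Σy = 443, Σxy = 747468, Σx² = 20610059
Sxx = Σx² − (Σx)²/n = 20610059 − 15030312.2 = 5579746.8
Sxy = Σxy − (Σx)(Σy)/n = 747468 − 768073.4 = -20605.4
b = Sxy/Sxx = -20605.4/5579746.8 = -0.003693
a = ȳ − b·x̄ = 88.6 − (-0.003693)·1733.8 = 95.002735
ŷ(1933) = a + b·1933 = 95.002735 + (-0.003693)·1933 = 87.864376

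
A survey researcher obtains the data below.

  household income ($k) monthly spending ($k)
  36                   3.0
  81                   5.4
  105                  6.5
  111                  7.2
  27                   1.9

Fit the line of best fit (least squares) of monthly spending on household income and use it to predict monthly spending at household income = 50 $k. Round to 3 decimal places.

3.518

n = 5, Σx = 360, Σy = 24, Σxy = 2078.4, Σx² = 31932
Sxx = Σx² − (Σx)²/n = 31932 − 25920 = 6012
Sxy = Σxy − (Σx)(Σy)/n = 2078.4 − 1728 = 350.4
b = Sxy/Sxx = 350.4/6012 = 0.058283
a = ȳ − b·x̄ = 4.8 − 0.058283·72 = 0.603593
ŷ(50) = a + b·50 = 0.603593 + 0.058283·50 = 3.517764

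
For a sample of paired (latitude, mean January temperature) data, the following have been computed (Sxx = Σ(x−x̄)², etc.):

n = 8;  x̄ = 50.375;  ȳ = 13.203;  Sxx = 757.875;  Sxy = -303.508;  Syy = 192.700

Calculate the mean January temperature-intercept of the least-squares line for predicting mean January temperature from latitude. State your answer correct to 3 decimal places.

33.377

b = Sxy/Sxx = -303.508/757.875 = -0.400472
a = ȳ − b·x̄ = 13.203 − (-0.400472)·50.375 = 33.376796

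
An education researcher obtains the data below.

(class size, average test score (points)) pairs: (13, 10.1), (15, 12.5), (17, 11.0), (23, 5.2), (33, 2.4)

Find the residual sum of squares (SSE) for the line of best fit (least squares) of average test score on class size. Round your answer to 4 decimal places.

10.1028

n = 5, Σx = 101, Σy = 41.2, Σxy = 704.6, Σx² = 2301, Σy² = 412.06
Sxx = Σx² − (Σx)²/n = 2301 − 2040.2 = 260.8
Sxy = Σxy − (Σx)(Σy)/n = 704.6 − 832.24 = -127.64
Syy = Σy² − (Σy)²/n = 412.06 − 339.488 = 72.572
b = Sxy/Sxx = -127.64/260.8 = -0.489417
SSE = Syy − b·Sxy = 72.572 − (-0.489417)·(-127.64) = 10.102791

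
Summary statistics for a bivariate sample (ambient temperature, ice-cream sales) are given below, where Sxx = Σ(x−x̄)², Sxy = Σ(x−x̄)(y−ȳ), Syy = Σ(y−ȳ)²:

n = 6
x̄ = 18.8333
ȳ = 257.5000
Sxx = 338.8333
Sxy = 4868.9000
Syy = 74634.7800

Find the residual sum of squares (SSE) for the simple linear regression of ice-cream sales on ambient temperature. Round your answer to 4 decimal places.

b = Sxy/Sxx = 4868.9/338.8333 = 14.369603
SSE = Syy − b·Sxy = 74634.78 − 14.369603·4868.9 = 4670.620013

4670.6200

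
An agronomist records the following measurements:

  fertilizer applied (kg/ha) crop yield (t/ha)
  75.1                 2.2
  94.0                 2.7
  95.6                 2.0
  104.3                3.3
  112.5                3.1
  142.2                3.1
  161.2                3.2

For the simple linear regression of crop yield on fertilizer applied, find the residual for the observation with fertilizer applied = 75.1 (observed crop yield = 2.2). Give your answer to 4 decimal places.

-0.1699

n = 7, Σx = 784.9, Σy = 19.6, Σxy = 2259.82, Σx² = 93356.39
Sxx = Σx² − (Σx)²/n = 93356.39 − 88009.715714 = 5346.674286
Sxy = Σxy − (Σx)(Σy)/n = 2259.82 − 2197.72 = 62.1
b = Sxy/Sxx = 62.1/5346.674286 = 0.011615
a = ȳ − b·x̄ = 2.8 − 0.011615·112.128571 = 1.497661
ŷ(75.1) = 1.497661 + 0.011615·75.1 = 2.369924
residual = y − ŷ = 2.2 − 2.369924 = -0.169924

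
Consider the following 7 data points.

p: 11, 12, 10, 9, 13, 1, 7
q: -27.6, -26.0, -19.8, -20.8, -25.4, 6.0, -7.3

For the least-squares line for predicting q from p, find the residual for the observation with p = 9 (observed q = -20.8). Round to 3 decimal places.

n = 7, Σx = 63, Σy = -120.9, Σxy = -1376.1, Σx² = 665
Sxx = Σx² − (Σx)²/n = 665 − 567 = 98
Sxy = Σxy − (Σx)(Σy)/n = -1376.1 − (-1088.1) = -288
b = Sxy/Sxx = -288/98 = -2.938776
a = ȳ − b·x̄ = -17.271429 − (-2.938776)·9 = 9.177551
ŷ(9) = 9.177551 + (-2.938776)·9 = -17.271429
residual = y − ŷ = -20.8 − (-17.271429) = -3.528571

-3.529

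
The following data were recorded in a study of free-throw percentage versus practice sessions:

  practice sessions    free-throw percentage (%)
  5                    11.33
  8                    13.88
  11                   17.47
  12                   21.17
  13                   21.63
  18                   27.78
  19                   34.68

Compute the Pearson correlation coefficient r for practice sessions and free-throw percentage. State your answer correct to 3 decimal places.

n = 7, Σx = 86, Σy = 147.94, Σxy = 2054.05, Σx² = 1208, Σy² = 3516.6808
Sxx = Σx² − (Σx)²/n = 1208 − 1056.571429 = 151.428571
Sxy = Σxy − (Σx)(Σy)/n = 2054.05 − 1817.548571 = 236.501429
Syy = Σy² − (Σy)²/n = 3516.6808 − 3126.606229 = 390.074571
r = Sxy/√(Sxx·Syy) = 236.501429/√(59068.435102) = 236.501429/243.039987 = 0.973097

0.973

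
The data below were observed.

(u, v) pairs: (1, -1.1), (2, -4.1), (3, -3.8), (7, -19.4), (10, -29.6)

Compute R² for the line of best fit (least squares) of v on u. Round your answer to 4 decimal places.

n = 5, Σx = 23, Σy = -58, Σxy = -452.5, Σx² = 163, Σy² = 1284.98
Sxx = Σx² − (Σx)²/n = 163 − 105.8 = 57.2
Sxy = Σxy − (Σx)(Σy)/n = -452.5 − (-266.8) = -185.7
Syy = Σy² − (Σy)²/n = 1284.98 − 672.8 = 612.18
R² = Sxy²/(Sxx·Syy) = (-185.7)²/(57.2·612.18) = 0.984801

0.9848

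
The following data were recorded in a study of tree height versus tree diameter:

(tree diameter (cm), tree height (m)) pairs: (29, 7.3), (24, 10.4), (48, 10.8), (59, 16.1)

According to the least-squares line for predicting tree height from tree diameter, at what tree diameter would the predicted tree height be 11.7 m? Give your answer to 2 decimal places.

43.03

n = 4, Σx = 160, Σy = 44.6, Σxy = 1929.6, Σx² = 7202
Sxx = Σx² − (Σx)²/n = 7202 − 6400 = 802
Sxy = Σxy − (Σx)(Σy)/n = 1929.6 − 1784 = 145.6
b = Sxy/Sxx = 145.6/802 = 0.181546
a = ȳ − b·x̄ = 11.15 − 0.181546·40 = 3.888155
Set a + b·x = 11.7: x = (11.7 − 3.888155) / 0.181546 = 43.029533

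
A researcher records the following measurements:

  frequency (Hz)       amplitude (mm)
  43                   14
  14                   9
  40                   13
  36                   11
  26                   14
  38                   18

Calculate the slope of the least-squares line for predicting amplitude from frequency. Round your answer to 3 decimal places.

n = 6, Σx = 197, Σy = 79, Σxy = 2692, Σx² = 7061
Sxx = Σx² − (Σx)²/n = 7061 − 6468.166667 = 592.833333
Sxy = Σxy − (Σx)(Σy)/n = 2692 − 2593.833333 = 98.166667
b = Sxy/Sxx = 98.166667/592.833333 = 0.165589

0.166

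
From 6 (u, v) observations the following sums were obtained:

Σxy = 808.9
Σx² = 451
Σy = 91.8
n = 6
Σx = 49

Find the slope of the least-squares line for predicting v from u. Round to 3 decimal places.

Sxx = Σx² − (Σx)²/n = 451 − 400.166667 = 50.833333
Sxy = Σxy − (Σx)(Σy)/n = 808.9 − 749.7 = 59.2
b = Sxy/Sxx = 59.2/50.833333 = 1.164590

1.165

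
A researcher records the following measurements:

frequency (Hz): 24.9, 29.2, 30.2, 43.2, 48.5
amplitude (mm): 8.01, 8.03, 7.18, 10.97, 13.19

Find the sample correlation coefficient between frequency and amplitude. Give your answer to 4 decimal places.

0.9464

n = 5, Σx = 176, Σy = 47.38, Σxy = 1764.38, Σx² = 6603.18, Σy² = 474.5104
Sxx = Σx² − (Σx)²/n = 6603.18 − 6195.2 = 407.98
Sxy = Σxy − (Σx)(Σy)/n = 1764.38 − 1667.776 = 96.604
Syy = Σy² − (Σy)²/n = 474.5104 − 448.97288 = 25.53752
r = Sxy/√(Sxx·Syy) = 96.604/√(10418.797410) = 96.604/102.072511 = 0.946425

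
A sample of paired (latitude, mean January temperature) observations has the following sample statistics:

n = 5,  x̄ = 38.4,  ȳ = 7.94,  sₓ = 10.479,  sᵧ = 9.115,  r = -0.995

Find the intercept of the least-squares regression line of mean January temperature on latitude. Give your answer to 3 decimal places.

41.175

b = r · sᵧ/sₓ = -0.995 · 9.115/10.479 = -0.865486
a = ȳ − b·x̄ = 7.94 − (-0.865486)·38.4 = 41.174652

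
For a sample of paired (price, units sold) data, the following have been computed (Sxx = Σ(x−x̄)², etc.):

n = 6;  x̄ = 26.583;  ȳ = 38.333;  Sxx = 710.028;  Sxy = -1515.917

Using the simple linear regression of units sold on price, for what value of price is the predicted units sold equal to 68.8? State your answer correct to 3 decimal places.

b = Sxy/Sxx = -1515.917/710.028 = -2.135010
a = ȳ − b·x̄ = 38.333 − (-2.135010)·26.583 = 95.087975
Set a + b·x = 68.8: x = (68.8 − 95.087975) / (-2.135010) = 12.312810

12.313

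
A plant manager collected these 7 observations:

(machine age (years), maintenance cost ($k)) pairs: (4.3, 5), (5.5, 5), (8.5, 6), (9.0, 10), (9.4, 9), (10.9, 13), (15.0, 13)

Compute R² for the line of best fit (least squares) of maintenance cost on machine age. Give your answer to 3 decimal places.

0.793

n = 7, Σx = 62.6, Σy = 61, Σxy = 611.3, Σx² = 634.16, Σy² = 605
Sxx = Σx² − (Σx)²/n = 634.16 − 559.822857 = 74.337143
Sxy = Σxy − (Σx)(Σy)/n = 611.3 − 545.514286 = 65.785714
Syy = Σy² − (Σy)²/n = 605 − 531.571429 = 73.428571
R² = Sxy²/(Sxx·Syy) = (65.785714)²/(74.337143·73.428571) = 0.792852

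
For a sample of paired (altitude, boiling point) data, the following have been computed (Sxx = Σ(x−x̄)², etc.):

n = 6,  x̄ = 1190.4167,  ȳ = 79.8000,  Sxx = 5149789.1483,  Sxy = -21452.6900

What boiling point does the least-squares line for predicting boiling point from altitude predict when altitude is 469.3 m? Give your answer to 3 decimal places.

b = Sxy/Sxx = -21452.69/5149789.1483 = -0.004166
a = ȳ − b·x̄ = 79.8 − (-0.004166)·1190.4167 = 84.758968
ŷ(469.3) = a + b·469.3 = 84.758968 + (-0.004166)·469.3 = 82.803986

82.804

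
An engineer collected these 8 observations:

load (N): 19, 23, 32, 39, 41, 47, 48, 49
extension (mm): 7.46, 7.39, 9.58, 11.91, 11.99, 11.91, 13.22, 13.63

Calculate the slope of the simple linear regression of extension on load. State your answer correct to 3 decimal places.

n = 8, Σx = 298, Σy = 87.09, Σxy = 3436.55, Σx² = 12030
Sxx = Σx² − (Σx)²/n = 12030 − 11100.5 = 929.5
Sxy = Σxy − (Σx)(Σy)/n = 3436.55 − 3244.1025 = 192.4475
b = Sxy/Sxx = 192.4475/929.5 = 0.207044

0.207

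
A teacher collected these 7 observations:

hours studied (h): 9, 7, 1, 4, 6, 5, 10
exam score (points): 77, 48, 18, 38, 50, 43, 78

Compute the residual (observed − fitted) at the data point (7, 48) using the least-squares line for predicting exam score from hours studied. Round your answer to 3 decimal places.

n = 7, Σx = 42, Σy = 352, Σxy = 2494, Σx² = 308
Sxx = Σx² − (Σx)²/n = 308 − 252 = 56
Sxy = Σxy − (Σx)(Σy)/n = 2494 − 2112 = 382
b = Sxy/Sxx = 382/56 = 6.821429
a = ȳ − b·x̄ = 50.285714 − 6.821429·6 = 9.357143
ŷ(7) = 9.357143 + 6.821429·7 = 57.107143
residual = y − ŷ = 48 − 57.107143 = -9.107143

-9.107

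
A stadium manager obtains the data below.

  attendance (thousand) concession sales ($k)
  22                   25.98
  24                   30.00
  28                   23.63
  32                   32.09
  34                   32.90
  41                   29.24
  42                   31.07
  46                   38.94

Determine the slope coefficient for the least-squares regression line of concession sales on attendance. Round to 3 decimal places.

0.360

n = 8, Σx = 269, Σy = 243.85, Σxy = 8393.7, Σx² = 9585
Sxx = Σx² − (Σx)²/n = 9585 − 9045.125 = 539.875
Sxy = Σxy − (Σx)(Σy)/n = 8393.7 − 8199.45625 = 194.24375
b = Sxy/Sxx = 194.24375/539.875 = 0.359794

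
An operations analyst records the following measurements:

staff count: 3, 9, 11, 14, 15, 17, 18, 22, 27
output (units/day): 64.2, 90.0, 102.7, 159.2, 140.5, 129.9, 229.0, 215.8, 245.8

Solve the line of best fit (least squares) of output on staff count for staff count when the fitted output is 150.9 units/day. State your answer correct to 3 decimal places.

14.859

n = 9, Σx = 136, Σy = 1377.1, Σxy = 24183.1, Σx² = 2458
Sxx = Σx² − (Σx)²/n = 2458 − 2055.111111 = 402.888889
Sxy = Σxy − (Σx)(Σy)/n = 24183.1 − 20809.511111 = 3373.588889
b = Sxy/Sxx = 3373.588889/402.888889 = 8.373497
a = ȳ − b·x̄ = 153.011111 − 8.373497·15.111111 = 26.478268
Set a + b·x = 150.9: x = (150.9 − 26.478268) / 8.373497 = 14.858993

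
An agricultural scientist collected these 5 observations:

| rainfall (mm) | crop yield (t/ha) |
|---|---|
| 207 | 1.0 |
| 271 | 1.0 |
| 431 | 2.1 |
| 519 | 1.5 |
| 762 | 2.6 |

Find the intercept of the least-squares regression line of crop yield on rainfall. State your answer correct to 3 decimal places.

n = 5, Σx = 2190, Σy = 8.2, Σxy = 4142.8, Σx² = 1152056
Sxx = Σx² − (Σx)²/n = 1152056 − 959220 = 192836
Sxy = Σxy − (Σx)(Σy)/n = 4142.8 − 3591.6 = 551.2
b = Sxy/Sxx = 551.2/192836 = 0.002858
a = ȳ − b·x̄ = 1.64 − 0.002858·438 = 0.388026

0.388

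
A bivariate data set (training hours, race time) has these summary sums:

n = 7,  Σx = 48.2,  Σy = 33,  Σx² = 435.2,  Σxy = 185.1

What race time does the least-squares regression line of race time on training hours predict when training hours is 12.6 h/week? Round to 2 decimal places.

2.38

Sxx = Σx² − (Σx)²/n = 435.2 − 331.891429 = 103.308571
Sxy = Σxy − (Σx)(Σy)/n = 185.1 − 227.228571 = -42.128571
b = Sxy/Sxx = -42.128571/103.308571 = -0.407794
a = ȳ − b·x̄ = 4.714286 − (-0.407794)·6.885714 = 7.522236
ŷ(12.6) = a + b·12.6 = 7.522236 + (-0.407794)·12.6 = 2.384037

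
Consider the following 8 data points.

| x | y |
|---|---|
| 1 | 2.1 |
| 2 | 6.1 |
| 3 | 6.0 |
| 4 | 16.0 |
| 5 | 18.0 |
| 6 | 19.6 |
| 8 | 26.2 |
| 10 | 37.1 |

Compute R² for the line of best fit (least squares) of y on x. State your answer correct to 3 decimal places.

n = 8, Σx = 39, Σy = 131.1, Σxy = 884.5, Σx² = 255, Σy² = 3104.63
Sxx = Σx² − (Σx)²/n = 255 − 190.125 = 64.875
Sxy = Σxy − (Σx)(Σy)/n = 884.5 − 639.1125 = 245.3875
Syy = Σy² − (Σy)²/n = 3104.63 − 2148.40125 = 956.22875
R² = Sxy²/(Sxx·Syy) = (245.3875)²/(64.875·956.22875) = 0.970657

0.971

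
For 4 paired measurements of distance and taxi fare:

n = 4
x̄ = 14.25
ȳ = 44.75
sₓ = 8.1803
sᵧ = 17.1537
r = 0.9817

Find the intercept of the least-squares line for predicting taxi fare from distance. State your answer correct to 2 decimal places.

15.42

b = r · sᵧ/sₓ = 0.9817 · 17.1537/8.1803 = 2.058578
a = ȳ − b·x̄ = 44.75 − 2.058578·14.25 = 15.415261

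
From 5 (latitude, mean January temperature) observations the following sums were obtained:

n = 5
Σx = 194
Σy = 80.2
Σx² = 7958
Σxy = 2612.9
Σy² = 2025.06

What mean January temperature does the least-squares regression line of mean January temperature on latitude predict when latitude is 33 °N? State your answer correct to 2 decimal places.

22.76

Sxx = Σx² − (Σx)²/n = 7958 − 7527.2 = 430.8
Sxy = Σxy − (Σx)(Σy)/n = 2612.9 − 3111.76 = -498.86
b = Sxy/Sxx = -498.86/430.8 = -1.157985
a = ȳ − b·x̄ = 16.04 − (-1.157985)·38.8 = 60.969824
ŷ(33) = a + b·33 = 60.969824 + (-1.157985)·33 = 22.756314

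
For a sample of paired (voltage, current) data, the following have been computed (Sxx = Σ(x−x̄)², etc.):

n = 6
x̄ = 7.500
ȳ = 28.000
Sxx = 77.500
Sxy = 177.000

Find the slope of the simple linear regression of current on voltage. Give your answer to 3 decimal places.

b = Sxy/Sxx = 177/77.5 = 2.283871

2.284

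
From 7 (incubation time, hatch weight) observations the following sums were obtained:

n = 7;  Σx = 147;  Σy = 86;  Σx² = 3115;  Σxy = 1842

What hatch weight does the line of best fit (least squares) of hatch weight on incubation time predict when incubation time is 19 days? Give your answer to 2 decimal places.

9.71

Sxx = Σx² − (Σx)²/n = 3115 − 3087 = 28
Sxy = Σxy − (Σx)(Σy)/n = 1842 − 1806 = 36
b = Sxy/Sxx = 36/28 = 1.285714
a = ȳ − b·x̄ = 12.285714 − 1.285714·21 = -14.714286
ŷ(19) = a + b·19 = -14.714286 + 1.285714·19 = 9.714286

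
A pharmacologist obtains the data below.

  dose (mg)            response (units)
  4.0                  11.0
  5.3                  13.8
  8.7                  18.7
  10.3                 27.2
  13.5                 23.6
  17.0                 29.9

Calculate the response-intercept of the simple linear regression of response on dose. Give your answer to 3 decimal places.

6.940

n = 6, Σx = 58.8, Σy = 124.2, Σxy = 1386.89, Σx² = 697.12
Sxx = Σx² − (Σx)²/n = 697.12 − 576.24 = 120.88
Sxy = Σxy − (Σx)(Σy)/n = 1386.89 − 1217.16 = 169.73
b = Sxy/Sxx = 169.73/120.88 = 1.404120
a = ȳ − b·x̄ = 20.7 − 1.404120·9.8 = 6.939626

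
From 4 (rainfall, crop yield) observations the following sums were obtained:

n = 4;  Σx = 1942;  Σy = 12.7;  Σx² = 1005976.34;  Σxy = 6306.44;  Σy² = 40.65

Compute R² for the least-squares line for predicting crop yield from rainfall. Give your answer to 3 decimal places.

0.956

Sxx = Σx² − (Σx)²/n = 1005976.34 − 942841 = 63135.34
Sxy = Σxy − (Σx)(Σy)/n = 6306.44 − 6165.85 = 140.59
Syy = Σy² − (Σy)²/n = 40.65 − 40.3225 = 0.3275
R² = Sxy²/(Sxx·Syy) = (140.59)²/(63135.34·0.3275) = 0.955928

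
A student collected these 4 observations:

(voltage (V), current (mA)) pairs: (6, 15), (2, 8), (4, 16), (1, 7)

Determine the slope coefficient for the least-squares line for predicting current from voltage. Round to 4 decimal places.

1.8644

n = 4, Σx = 13, Σy = 46, Σxy = 177, Σx² = 57
Sxx = Σx² − (Σx)²/n = 57 − 42.25 = 14.75
Sxy = Σxy − (Σx)(Σy)/n = 177 − 149.5 = 27.5
b = Sxy/Sxx = 27.5/14.75 = 1.864407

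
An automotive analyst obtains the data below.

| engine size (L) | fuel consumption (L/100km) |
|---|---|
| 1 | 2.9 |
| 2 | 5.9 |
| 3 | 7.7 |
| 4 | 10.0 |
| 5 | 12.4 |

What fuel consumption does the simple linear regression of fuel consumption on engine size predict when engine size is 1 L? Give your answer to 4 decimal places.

3.1600

n = 5, Σx = 15, Σy = 38.9, Σxy = 139.8, Σx² = 55
Sxx = Σx² − (Σx)²/n = 55 − 45 = 10
Sxy = Σxy − (Σx)(Σy)/n = 139.8 − 116.7 = 23.1
b = Sxy/Sxx = 23.1/10 = 2.31
a = ȳ − b·x̄ = 7.78 − 2.31·3 = 0.85
ŷ(1) = a + b·1 = 0.85 + 2.31·1 = 3.16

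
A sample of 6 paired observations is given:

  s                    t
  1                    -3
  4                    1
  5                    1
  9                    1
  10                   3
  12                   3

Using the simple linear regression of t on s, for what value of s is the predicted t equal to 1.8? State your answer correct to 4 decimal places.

n = 6, Σx = 41, Σy = 6, Σxy = 81, Σx² = 367
Sxx = Σx² − (Σx)²/n = 367 − 280.166667 = 86.833333
Sxy = Σxy − (Σx)(Σy)/n = 81 − 41 = 40
b = Sxy/Sxx = 40/86.833333 = 0.460653
a = ȳ − b·x̄ = 1 − 0.460653·6.833333 = -2.147793
Set a + b·x = 1.8: x = (1.8 − (-2.147793)) / 0.460653 = 8.57

8.5700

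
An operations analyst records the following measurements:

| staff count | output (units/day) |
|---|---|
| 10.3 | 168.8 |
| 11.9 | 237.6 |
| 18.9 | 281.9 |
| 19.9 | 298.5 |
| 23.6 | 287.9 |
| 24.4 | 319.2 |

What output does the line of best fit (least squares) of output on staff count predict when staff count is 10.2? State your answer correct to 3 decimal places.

n = 6, Σx = 109, Σy = 1593.9, Σxy = 30417.06, Σx² = 2153.24
Sxx = Σx² − (Σx)²/n = 2153.24 − 1980.166667 = 173.073333
Sxy = Σxy − (Σx)(Σy)/n = 30417.06 − 28955.85 = 1461.21
b = Sxy/Sxx = 1461.21/173.073333 = 8.442722
a = ȳ − b·x̄ = 265.65 − 8.442722·18.166667 = 112.273888
ŷ(10.2) = a + b·10.2 = 112.273888 + 8.442722·10.2 = 198.389650

198.390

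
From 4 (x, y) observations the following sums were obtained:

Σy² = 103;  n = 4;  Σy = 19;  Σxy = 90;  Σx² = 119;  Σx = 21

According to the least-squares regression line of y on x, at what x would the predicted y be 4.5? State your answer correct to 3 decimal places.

Sxx = Σx² − (Σx)²/n = 119 − 110.25 = 8.75
Sxy = Σxy − (Σx)(Σy)/n = 90 − 99.75 = -9.75
b = Sxy/Sxx = -9.75/8.75 = -1.114286
a = ȳ − b·x̄ = 4.75 − (-1.114286)·5.25 = 10.6
Set a + b·x = 4.5: x = (4.5 − 10.6) / (-1.114286) = 5.474359

5.474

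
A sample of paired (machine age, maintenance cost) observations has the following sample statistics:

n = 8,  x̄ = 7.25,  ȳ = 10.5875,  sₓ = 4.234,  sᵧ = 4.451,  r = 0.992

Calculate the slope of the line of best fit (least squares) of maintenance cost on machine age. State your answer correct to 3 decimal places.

1.043

b = r · sᵧ/sₓ = 0.992 · 4.451/4.234 = 1.042842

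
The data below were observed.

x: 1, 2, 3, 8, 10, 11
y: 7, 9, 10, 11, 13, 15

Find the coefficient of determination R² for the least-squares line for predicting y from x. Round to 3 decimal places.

n = 6, Σx = 35, Σy = 65, Σxy = 438, Σx² = 299, Σy² = 745
Sxx = Σx² − (Σx)²/n = 299 − 204.166667 = 94.833333
Sxy = Σxy − (Σx)(Σy)/n = 438 − 379.166667 = 58.833333
Syy = Σy² − (Σy)²/n = 745 − 704.166667 = 40.833333
R² = Sxy²/(Sxx·Syy) = (58.833333)²/(94.833333·40.833333) = 0.893863

0.894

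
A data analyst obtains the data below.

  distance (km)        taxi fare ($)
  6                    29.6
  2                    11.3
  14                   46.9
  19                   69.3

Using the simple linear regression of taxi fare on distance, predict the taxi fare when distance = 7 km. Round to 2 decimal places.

28.92

n = 4, Σx = 41, Σy = 157.1, Σxy = 2173.5, Σx² = 597
Sxx = Σx² − (Σx)²/n = 597 − 420.25 = 176.75
Sxy = Σxy − (Σx)(Σy)/n = 2173.5 − 1610.275 = 563.225
b = Sxy/Sxx = 563.225/176.75 = 3.186563
a = ȳ − b·x̄ = 39.275 − 3.186563·10.25 = 6.612730
ŷ(7) = a + b·7 = 6.612730 + 3.186563·7 = 28.918670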